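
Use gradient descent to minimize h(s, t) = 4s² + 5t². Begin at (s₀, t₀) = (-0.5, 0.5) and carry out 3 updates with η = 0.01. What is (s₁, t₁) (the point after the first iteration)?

(-0.46, 0.45)

∇h = (8s, 10t)
(s₁, t₁) = (-0.5, 0.5) − 0.01·(-4, 5) = (-0.46, 0.45)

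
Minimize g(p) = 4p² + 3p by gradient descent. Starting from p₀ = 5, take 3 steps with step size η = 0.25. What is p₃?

g′(p) = 8p + 3
Step 1: g′(5) = 43; p₁ = 5 − 0.25·43 = -5.75
Step 2: g′(-5.75) = -43; p₂ = -5.75 − 0.25·(-43) = 5
Step 3: g′(5) = 43; p₃ = 5 − 0.25·43 = -5.75

-5.75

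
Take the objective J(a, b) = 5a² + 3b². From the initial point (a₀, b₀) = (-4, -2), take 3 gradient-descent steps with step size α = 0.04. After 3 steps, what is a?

∇J = (10a, 6b)
(a₁, b₁) = (-4, -2) − 0.04·(-40, -12) = (-2.4, -1.52)
(a₂, b₂) = (-2.4, -1.52) − 0.04·(-24, -9.12) = (-1.44, -1.1552)
(a₃, b₃) = (-1.44, -1.1552) − 0.04·(-14.4, -6.9312) = (-0.864, -0.877952)
a = -0.864

-0.864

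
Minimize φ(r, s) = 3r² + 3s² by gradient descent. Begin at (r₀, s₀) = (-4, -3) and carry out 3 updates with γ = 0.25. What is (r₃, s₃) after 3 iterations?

(0.5, 0.375)

∇φ = (6r, 6s)
Step 1: at (-4, -3), ∇φ = (-24, -18) → (-4, -3) − 0.25·(-24, -18) = (2, 1.5)
Step 2: at (2, 1.5), ∇φ = (12, 9) → (2, 1.5) − 0.25·(12, 9) = (-1, -0.75)
Step 3: at (-1, -0.75), ∇φ = (-6, -4.5) → (-1, -0.75) − 0.25·(-6, -4.5) = (0.5, 0.375)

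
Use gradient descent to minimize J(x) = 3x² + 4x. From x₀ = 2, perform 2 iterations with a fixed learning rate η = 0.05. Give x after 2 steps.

0.64

J′(x) = 6x + 4
x₁ = 2 − 0.05·16 = 1.2
x₂ = 1.2 − 0.05·11.2 = 0.64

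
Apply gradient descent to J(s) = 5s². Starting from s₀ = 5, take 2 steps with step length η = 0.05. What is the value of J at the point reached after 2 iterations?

7.8125

J′(s) = 10s
s₁ = 5 − 0.05·50 = 2.5
s₂ = 2.5 − 0.05·25 = 1.25
J(1.25) = 7.8125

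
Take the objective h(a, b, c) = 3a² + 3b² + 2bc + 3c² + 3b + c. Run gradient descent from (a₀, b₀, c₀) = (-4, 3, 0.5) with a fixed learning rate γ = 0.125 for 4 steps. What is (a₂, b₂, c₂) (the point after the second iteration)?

∇h = (6a, 6b + 2c + 3, 2b + 6c + 1)
(a₁, b₁, c₁) = (-4, 3, 0.5) − 0.125·(-24, 22, 10) = (-1, 0.25, -0.75)
(a₂, b₂, c₂) = (-1, 0.25, -0.75) − 0.125·(-6, 3, -3) = (-0.25, -0.125, -0.375)

(-0.25, -0.125, -0.375)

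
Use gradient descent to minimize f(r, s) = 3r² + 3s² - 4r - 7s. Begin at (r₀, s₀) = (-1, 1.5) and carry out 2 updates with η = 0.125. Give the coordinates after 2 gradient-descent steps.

∇f = (6r - 4, 6s - 7)
(r₁, s₁) = (-1, 1.5) − 0.125·(-10, 2) = (0.25, 1.25)
(r₂, s₂) = (0.25, 1.25) − 0.125·(-2.5, 0.5) = (0.5625, 1.1875)

(0.5625, 1.1875)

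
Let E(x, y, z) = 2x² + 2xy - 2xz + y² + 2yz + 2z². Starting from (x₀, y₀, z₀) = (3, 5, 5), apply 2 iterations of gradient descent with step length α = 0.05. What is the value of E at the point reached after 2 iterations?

46.7303

∇E = (4x + 2y - 2z, 2x + 2y + 2z, -2x + 2y + 4z)
(x₁, y₁, z₁) = (3, 5, 5) − 0.05·(12, 26, 24) = (2.4, 3.7, 3.8)
(x₂, y₂, z₂) = (2.4, 3.7, 3.8) − 0.05·(9.4, 19.8, 17.8) = (1.93, 2.71, 2.91)
E(1.93, 2.71, 2.91) = 46.7303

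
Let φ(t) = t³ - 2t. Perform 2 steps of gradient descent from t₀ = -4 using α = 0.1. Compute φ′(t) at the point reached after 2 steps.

2804.877232

φ′(t) = 3t² - 2
Step 1: φ′(-4) = 46; t₁ = -4 − 0.1·46 = -8.6
Step 2: φ′(-8.6) = 219.88; t₂ = -8.6 − 0.1·219.88 = -30.588
φ′(t) at (-30.588) = 2804.877232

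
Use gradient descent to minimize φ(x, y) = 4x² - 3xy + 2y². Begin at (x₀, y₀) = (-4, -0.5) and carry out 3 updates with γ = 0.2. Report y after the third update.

∇φ = (8x - 3y, -3x + 4y)
(x₁, y₁) = (-4, -0.5) − 0.2·(-30.5, 10) = (2.1, -2.5)
(x₂, y₂) = (2.1, -2.5) − 0.2·(24.3, -16.3) = (-2.76, 0.76)
(x₃, y₃) = (-2.76, 0.76) − 0.2·(-24.36, 11.32) = (2.112, -1.504)
y = -1.504

-1.504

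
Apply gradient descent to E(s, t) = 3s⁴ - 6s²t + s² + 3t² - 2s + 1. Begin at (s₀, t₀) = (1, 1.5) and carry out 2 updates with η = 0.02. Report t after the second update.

∇E = (12s³ - 12st + 2s - 2, -6s² + 6t)
(s₁, t₁) = (1, 1.5) − 0.02·(-6, 3) = (1.12, 1.44)
(s₂, t₂) = (1.12, 1.44) − 0.02·(-2.254464, 1.1136) = (1.16508928, 1.417728)
t = 1.417728

1.417728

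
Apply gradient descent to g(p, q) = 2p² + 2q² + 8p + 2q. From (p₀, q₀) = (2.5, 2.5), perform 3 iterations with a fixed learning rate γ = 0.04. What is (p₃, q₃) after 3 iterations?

∇g = (4p + 8, 4q + 2)
Step 1: at (2.5, 2.5), ∇g = (18, 12) → (2.5, 2.5) − 0.04·(18, 12) = (1.78, 2.02)
Step 2: at (1.78, 2.02), ∇g = (15.12, 10.08) → (1.78, 2.02) − 0.04·(15.12, 10.08) = (1.1752, 1.6168)
Step 3: at (1.1752, 1.6168), ∇g = (12.7008, 8.4672) → (1.1752, 1.6168) − 0.04·(12.7008, 8.4672) = (0.667168, 1.278112)

(0.667168, 1.278112)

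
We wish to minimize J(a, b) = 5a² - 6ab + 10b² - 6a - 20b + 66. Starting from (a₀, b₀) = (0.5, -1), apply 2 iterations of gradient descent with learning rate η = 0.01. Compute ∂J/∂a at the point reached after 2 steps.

-0.318

∇J = (10a - 6b - 6, -6a + 20b - 20)
Step 1: at (0.5, -1), ∇J = (5, -43) → (0.5, -1) − 0.01·(5, -43) = (0.45, -0.57)
Step 2: at (0.45, -0.57), ∇J = (1.92, -34.1) → (0.45, -0.57) − 0.01·(1.92, -34.1) = (0.4308, -0.229)
∂J/∂a at (0.4308, -0.229) = -0.318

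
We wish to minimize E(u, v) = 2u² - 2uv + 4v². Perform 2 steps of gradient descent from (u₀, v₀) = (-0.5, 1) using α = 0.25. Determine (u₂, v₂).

(-0.625, 1.5)

∇E = (4u - 2v, -2u + 8v)
(u₁, v₁) = (-0.5, 1) − 0.25·(-4, 9) = (0.5, -1.25)
(u₂, v₂) = (0.5, -1.25) − 0.25·(4.5, -11) = (-0.625, 1.5)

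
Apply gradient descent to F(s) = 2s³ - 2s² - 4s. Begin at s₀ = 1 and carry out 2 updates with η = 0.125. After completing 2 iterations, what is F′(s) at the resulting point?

F′(s) = 6s² - 4s - 4
s₁ = 1 − 0.125·(-2) = 1.25
s₂ = 1.25 − 0.125·0.375 = 1.203125
F′(s) at (1.203125) = -0.12744140625

-0.12744140625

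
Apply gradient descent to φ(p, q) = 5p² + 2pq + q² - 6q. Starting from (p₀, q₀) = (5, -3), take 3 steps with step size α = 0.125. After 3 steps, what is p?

∇φ = (10p + 2q, 2p + 2q - 6)
(p₁, q₁) = (5, -3) − 0.125·(44, -2) = (-0.5, -2.75)
(p₂, q₂) = (-0.5, -2.75) − 0.125·(-10.5, -12.5) = (0.8125, -1.1875)
(p₃, q₃) = (0.8125, -1.1875) − 0.125·(5.75, -6.75) = (0.09375, -0.34375)
p = 0.09375

0.09375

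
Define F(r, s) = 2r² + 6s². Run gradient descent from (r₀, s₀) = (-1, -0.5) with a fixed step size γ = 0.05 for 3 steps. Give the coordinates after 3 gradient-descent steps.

∇F = (4r, 12s)
Step 1: at (-1, -0.5), ∇F = (-4, -6) → (-1, -0.5) − 0.05·(-4, -6) = (-0.8, -0.2)
Step 2: at (-0.8, -0.2), ∇F = (-3.2, -2.4) → (-0.8, -0.2) − 0.05·(-3.2, -2.4) = (-0.64, -0.08)
Step 3: at (-0.64, -0.08), ∇F = (-2.56, -0.96) → (-0.64, -0.08) − 0.05·(-2.56, -0.96) = (-0.512, -0.032)

(-0.512, -0.032)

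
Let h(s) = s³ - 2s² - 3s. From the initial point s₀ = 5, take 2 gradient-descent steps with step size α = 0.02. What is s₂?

3.395904

h′(s) = 3s² - 4s - 3
Step 1: h′(5) = 52; s₁ = 5 − 0.02·52 = 3.96
Step 2: h′(3.96) = 28.2048; s₂ = 3.96 − 0.02·28.2048 = 3.395904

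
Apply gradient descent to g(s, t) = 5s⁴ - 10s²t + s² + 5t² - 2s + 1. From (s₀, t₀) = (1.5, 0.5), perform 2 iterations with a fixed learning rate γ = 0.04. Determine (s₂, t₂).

(-0.9134848, 0.88384)

∇g = (20s³ - 20st + 2s - 2, -10s² + 10t)
Step 1: at (1.5, 0.5), ∇g = (53.5, -17.5) → (1.5, 0.5) − 0.04·(53.5, -17.5) = (-0.64, 1.2)
Step 2: at (-0.64, 1.2), ∇g = (6.83712, 7.904) → (-0.64, 1.2) − 0.04·(6.83712, 7.904) = (-0.9134848, 0.88384)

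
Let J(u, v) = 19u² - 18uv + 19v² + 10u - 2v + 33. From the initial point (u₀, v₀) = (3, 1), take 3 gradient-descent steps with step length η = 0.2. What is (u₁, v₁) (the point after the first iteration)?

(-18.2, 4.6)

∇J = (38u - 18v + 10, -18u + 38v - 2)
(u₁, v₁) = (3, 1) − 0.2·(106, -18) = (-18.2, 4.6)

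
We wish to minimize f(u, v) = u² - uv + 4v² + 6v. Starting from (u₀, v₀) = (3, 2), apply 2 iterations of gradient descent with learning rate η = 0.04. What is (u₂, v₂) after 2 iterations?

(2.6624, 0.7168)

∇f = (2u - v, -u + 8v + 6)
(u₁, v₁) = (3, 2) − 0.04·(4, 19) = (2.84, 1.24)
(u₂, v₂) = (2.84, 1.24) − 0.04·(4.44, 13.08) = (2.6624, 0.7168)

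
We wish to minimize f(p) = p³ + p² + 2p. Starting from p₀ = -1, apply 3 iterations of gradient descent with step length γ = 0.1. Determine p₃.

-2.5132027

f′(p) = 3p² + 2p + 2
Step 1: f′(-1) = 3; p₁ = -1 − 0.1·3 = -1.3
Step 2: f′(-1.3) = 4.47; p₂ = -1.3 − 0.1·4.47 = -1.747
Step 3: f′(-1.747) = 7.662027; p₃ = -1.747 − 0.1·7.662027 = -2.5132027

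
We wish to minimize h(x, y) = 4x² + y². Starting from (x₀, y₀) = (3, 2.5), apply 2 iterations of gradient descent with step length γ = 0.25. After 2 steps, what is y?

∇h = (8x, 2y)
Step 1: at (3, 2.5), ∇h = (24, 5) → (3, 2.5) − 0.25·(24, 5) = (-3, 1.25)
Step 2: at (-3, 1.25), ∇h = (-24, 2.5) → (-3, 1.25) − 0.25·(-24, 2.5) = (3, 0.625)
y = 0.625

0.625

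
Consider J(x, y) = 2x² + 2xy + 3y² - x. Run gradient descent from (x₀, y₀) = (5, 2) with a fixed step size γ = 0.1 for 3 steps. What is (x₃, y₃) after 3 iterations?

∇J = (4x + 2y - 1, 2x + 6y)
Step 1: at (5, 2), ∇J = (23, 22) → (5, 2) − 0.1·(23, 22) = (2.7, -0.2)
Step 2: at (2.7, -0.2), ∇J = (9.4, 4.2) → (2.7, -0.2) − 0.1·(9.4, 4.2) = (1.76, -0.62)
Step 3: at (1.76, -0.62), ∇J = (4.8, -0.2) → (1.76, -0.62) − 0.1·(4.8, -0.2) = (1.28, -0.6)

(1.28, -0.6)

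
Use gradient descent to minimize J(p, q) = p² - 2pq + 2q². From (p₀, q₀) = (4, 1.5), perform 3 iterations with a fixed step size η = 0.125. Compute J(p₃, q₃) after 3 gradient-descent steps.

3.6773681640625

∇J = (2p - 2q, -2p + 4q)
(p₁, q₁) = (4, 1.5) − 0.125·(5, -2) = (3.375, 1.75)
(p₂, q₂) = (3.375, 1.75) − 0.125·(3.25, 0.25) = (2.96875, 1.71875)
(p₃, q₃) = (2.96875, 1.71875) − 0.125·(2.5, 0.9375) = (2.65625, 1.6015625)
J(2.65625, 1.6015625) = 3.6773681640625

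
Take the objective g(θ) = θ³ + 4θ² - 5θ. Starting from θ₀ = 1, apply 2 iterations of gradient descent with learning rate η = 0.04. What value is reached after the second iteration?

0.647488

g′(θ) = 3θ² + 8θ - 5
θ₁ = 1 − 0.04·6 = 0.76
θ₂ = 0.76 − 0.04·2.8128 = 0.647488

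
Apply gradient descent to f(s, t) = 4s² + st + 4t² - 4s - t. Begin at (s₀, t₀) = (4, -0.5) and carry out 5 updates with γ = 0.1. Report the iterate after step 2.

∇f = (8s + t - 4, s + 8t - 1)
Step 1: at (4, -0.5), ∇f = (27.5, -1) → (4, -0.5) − 0.1·(27.5, -1) = (1.25, -0.4)
Step 2: at (1.25, -0.4), ∇f = (5.6, -2.95) → (1.25, -0.4) − 0.1·(5.6, -2.95) = (0.69, -0.105)

(0.69, -0.105)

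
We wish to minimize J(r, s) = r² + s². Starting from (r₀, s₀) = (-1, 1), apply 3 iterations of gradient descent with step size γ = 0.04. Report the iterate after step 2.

∇J = (2r, 2s)
(r₁, s₁) = (-1, 1) − 0.04·(-2, 2) = (-0.92, 0.92)
(r₂, s₂) = (-0.92, 0.92) − 0.04·(-1.84, 1.84) = (-0.8464, 0.8464)

(-0.8464, 0.8464)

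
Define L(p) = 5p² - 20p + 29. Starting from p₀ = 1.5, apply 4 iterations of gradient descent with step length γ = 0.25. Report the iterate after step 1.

L′(p) = 10p - 20
p₁ = 1.5 − 0.25·(-5) = 2.75

2.75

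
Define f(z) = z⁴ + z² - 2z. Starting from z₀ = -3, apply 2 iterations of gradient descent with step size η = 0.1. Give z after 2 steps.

f′(z) = 4z³ + 2z - 2
Step 1: f′(-3) = -116; z₁ = -3 − 0.1·(-116) = 8.6
Step 2: f′(8.6) = 2559.424; z₂ = 8.6 − 0.1·2559.424 = -247.3424

-247.3424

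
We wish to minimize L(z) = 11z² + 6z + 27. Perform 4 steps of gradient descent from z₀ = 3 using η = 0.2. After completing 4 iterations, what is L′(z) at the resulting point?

9621.6192

L′(z) = 22z + 6
Step 1: L′(3) = 72; z₁ = 3 − 0.2·72 = -11.4
Step 2: L′(-11.4) = -244.8; z₂ = -11.4 − 0.2·(-244.8) = 37.56
Step 3: L′(37.56) = 832.32; z₃ = 37.56 − 0.2·832.32 = -128.904
Step 4: L′(-128.904) = -2829.888; z₄ = -128.904 − 0.2·(-2829.888) = 437.0736
L′(z) at (437.0736) = 9621.6192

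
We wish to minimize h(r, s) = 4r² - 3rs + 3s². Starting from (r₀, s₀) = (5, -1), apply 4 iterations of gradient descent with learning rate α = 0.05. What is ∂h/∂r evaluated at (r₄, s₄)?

4.26121875

∇h = (8r - 3s, -3r + 6s)
Step 1: at (5, -1), ∇h = (43, -21) → (5, -1) − 0.05·(43, -21) = (2.85, 0.05)
Step 2: at (2.85, 0.05), ∇h = (22.65, -8.25) → (2.85, 0.05) − 0.05·(22.65, -8.25) = (1.7175, 0.4625)
Step 3: at (1.7175, 0.4625), ∇h = (12.3525, -2.3775) → (1.7175, 0.4625) − 0.05·(12.3525, -2.3775) = (1.099875, 0.581375)
Step 4: at (1.099875, 0.581375), ∇h = (7.054875, 0.188625) → (1.099875, 0.581375) − 0.05·(7.054875, 0.188625) = (0.74713125, 0.57194375)
∂h/∂r at (0.74713125, 0.57194375) = 4.26121875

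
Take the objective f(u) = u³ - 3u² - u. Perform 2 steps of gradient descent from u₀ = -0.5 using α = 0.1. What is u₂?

f′(u) = 3u² - 6u - 1
Step 1: f′(-0.5) = 2.75; u₁ = -0.5 − 0.1·2.75 = -0.775
Step 2: f′(-0.775) = 5.451875; u₂ = -0.775 − 0.1·5.451875 = -1.3201875

-1.3201875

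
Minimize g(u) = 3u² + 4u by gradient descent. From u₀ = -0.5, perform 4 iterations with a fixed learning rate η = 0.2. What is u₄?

g′(u) = 6u + 4
Step 1: g′(-0.5) = 1; u₁ = -0.5 − 0.2·1 = -0.7
Step 2: g′(-0.7) = -0.2; u₂ = -0.7 − 0.2·(-0.2) = -0.66
Step 3: g′(-0.66) = 0.04; u₃ = -0.66 − 0.2·0.04 = -0.668
Step 4: g′(-0.668) = -0.008; u₄ = -0.668 − 0.2·(-0.008) = -0.6664

-0.6664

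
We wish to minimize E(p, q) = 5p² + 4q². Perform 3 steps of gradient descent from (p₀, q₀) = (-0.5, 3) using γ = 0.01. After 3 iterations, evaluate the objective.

22.493081298384

∇E = (10p, 8q)
(p₁, q₁) = (-0.5, 3) − 0.01·(-5, 24) = (-0.45, 2.76)
(p₂, q₂) = (-0.45, 2.76) − 0.01·(-4.5, 22.08) = (-0.405, 2.5392)
(p₃, q₃) = (-0.405, 2.5392) − 0.01·(-4.05, 20.3136) = (-0.3645, 2.336064)
E(-0.3645, 2.336064) = 22.493081298384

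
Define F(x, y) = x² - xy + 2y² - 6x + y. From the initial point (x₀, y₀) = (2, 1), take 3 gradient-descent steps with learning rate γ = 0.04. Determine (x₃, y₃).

∇F = (2x - y - 6, -x + 4y + 1)
(x₁, y₁) = (2, 1) − 0.04·(-3, 3) = (2.12, 0.88)
(x₂, y₂) = (2.12, 0.88) − 0.04·(-2.64, 2.4) = (2.2256, 0.784)
(x₃, y₃) = (2.2256, 0.784) − 0.04·(-2.3328, 1.9104) = (2.318912, 0.707584)

(2.318912, 0.707584)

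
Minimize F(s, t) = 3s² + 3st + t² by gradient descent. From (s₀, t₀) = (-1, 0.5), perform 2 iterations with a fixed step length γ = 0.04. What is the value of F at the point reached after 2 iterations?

∇F = (6s + 3t, 3s + 2t)
Step 1: at (-1, 0.5), ∇F = (-4.5, -2) → (-1, 0.5) − 0.04·(-4.5, -2) = (-0.82, 0.58)
Step 2: at (-0.82, 0.58), ∇F = (-3.18, -1.3) → (-0.82, 0.58) − 0.04·(-3.18, -1.3) = (-0.6928, 0.632)
F(-0.6928, 0.632) = 0.52579072

0.52579072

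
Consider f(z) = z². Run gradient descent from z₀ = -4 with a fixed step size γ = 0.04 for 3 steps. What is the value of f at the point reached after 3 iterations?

f′(z) = 2z
Step 1: f′(-4) = -8; z₁ = -4 − 0.04·(-8) = -3.68
Step 2: f′(-3.68) = -7.36; z₂ = -3.68 − 0.04·(-7.36) = -3.3856
Step 3: f′(-3.3856) = -6.7712; z₃ = -3.3856 − 0.04·(-6.7712) = -3.114752
f(-3.114752) = 9.701680021504

9.701680021504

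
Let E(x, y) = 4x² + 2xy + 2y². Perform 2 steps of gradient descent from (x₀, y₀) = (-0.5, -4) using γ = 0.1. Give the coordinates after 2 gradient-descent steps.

∇E = (8x + 2y, 2x + 4y)
(x₁, y₁) = (-0.5, -4) − 0.1·(-12, -17) = (0.7, -2.3)
(x₂, y₂) = (0.7, -2.3) − 0.1·(1, -7.8) = (0.6, -1.52)

(0.6, -1.52)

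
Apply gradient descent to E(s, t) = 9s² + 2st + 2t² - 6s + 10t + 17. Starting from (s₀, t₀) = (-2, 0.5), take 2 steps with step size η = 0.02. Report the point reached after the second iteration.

∇E = (18s + 2t - 6, 2s + 4t + 10)
(s₁, t₁) = (-2, 0.5) − 0.02·(-41, 8) = (-1.18, 0.34)
(s₂, t₂) = (-1.18, 0.34) − 0.02·(-26.56, 9) = (-0.6488, 0.16)

(-0.6488, 0.16)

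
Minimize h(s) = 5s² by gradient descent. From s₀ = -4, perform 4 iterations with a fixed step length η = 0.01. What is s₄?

h′(s) = 10s
s₁ = -4 − 0.01·(-40) = -3.6
s₂ = -3.6 − 0.01·(-36) = -3.24
s₃ = -3.24 − 0.01·(-32.4) = -2.916
s₄ = -2.916 − 0.01·(-29.16) = -2.6244

-2.6244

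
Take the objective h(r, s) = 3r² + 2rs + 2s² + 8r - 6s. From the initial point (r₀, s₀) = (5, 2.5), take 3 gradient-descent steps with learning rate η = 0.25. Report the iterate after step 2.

(1.375, 4.375)

∇h = (6r + 2s + 8, 2r + 4s - 6)
(r₁, s₁) = (5, 2.5) − 0.25·(43, 14) = (-5.75, -1)
(r₂, s₂) = (-5.75, -1) − 0.25·(-28.5, -21.5) = (1.375, 4.375)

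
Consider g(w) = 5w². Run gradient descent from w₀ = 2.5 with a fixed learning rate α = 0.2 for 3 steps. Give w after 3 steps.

-2.5

g′(w) = 10w
w₁ = 2.5 − 0.2·25 = -2.5
w₂ = -2.5 − 0.2·(-25) = 2.5
w₃ = 2.5 − 0.2·25 = -2.5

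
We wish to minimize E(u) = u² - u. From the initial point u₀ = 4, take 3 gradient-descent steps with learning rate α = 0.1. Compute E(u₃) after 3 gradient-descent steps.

2.961264

E′(u) = 2u - 1
Step 1: E′(4) = 7; u₁ = 4 − 0.1·7 = 3.3
Step 2: E′(3.3) = 5.6; u₂ = 3.3 − 0.1·5.6 = 2.74
Step 3: E′(2.74) = 4.48; u₃ = 2.74 − 0.1·4.48 = 2.292
E(2.292) = 2.961264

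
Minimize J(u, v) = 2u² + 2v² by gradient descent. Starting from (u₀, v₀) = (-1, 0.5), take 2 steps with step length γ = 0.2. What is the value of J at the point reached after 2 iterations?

0.004

∇J = (4u, 4v)
(u₁, v₁) = (-1, 0.5) − 0.2·(-4, 2) = (-0.2, 0.1)
(u₂, v₂) = (-0.2, 0.1) − 0.2·(-0.8, 0.4) = (-0.04, 0.02)
J(-0.04, 0.02) = 0.004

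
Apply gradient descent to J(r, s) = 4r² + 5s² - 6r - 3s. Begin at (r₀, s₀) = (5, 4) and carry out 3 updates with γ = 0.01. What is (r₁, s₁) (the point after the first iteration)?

∇J = (8r - 6, 10s - 3)
(r₁, s₁) = (5, 4) − 0.01·(34, 37) = (4.66, 3.63)

(4.66, 3.63)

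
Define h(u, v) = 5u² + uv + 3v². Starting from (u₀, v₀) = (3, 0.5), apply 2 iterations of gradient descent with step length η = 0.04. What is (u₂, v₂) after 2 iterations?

∇h = (10u + v, u + 6v)
Step 1: at (3, 0.5), ∇h = (30.5, 6) → (3, 0.5) − 0.04·(30.5, 6) = (1.78, 0.26)
Step 2: at (1.78, 0.26), ∇h = (18.06, 3.34) → (1.78, 0.26) − 0.04·(18.06, 3.34) = (1.0576, 0.1264)

(1.0576, 0.1264)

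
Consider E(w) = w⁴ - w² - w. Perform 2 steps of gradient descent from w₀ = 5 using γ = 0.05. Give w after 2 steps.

E′(w) = 4w³ - 2w - 1
Step 1: E′(5) = 489; w₁ = 5 − 0.05·489 = -19.45
Step 2: E′(-19.45) = -29394.0345; w₂ = -19.45 − 0.05·(-29394.0345) = 1450.251725

1450.251725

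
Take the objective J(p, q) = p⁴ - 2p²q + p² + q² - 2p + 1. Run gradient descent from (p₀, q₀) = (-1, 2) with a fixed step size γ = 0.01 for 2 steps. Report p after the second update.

∇J = (4p³ - 4pq + 2p - 2, -2p² + 2q)
(p₁, q₁) = (-1, 2) − 0.01·(0, 2) = (-1, 1.98)
(p₂, q₂) = (-1, 1.98) − 0.01·(-0.08, 1.96) = (-0.9992, 1.9604)
p = -0.9992

-0.9992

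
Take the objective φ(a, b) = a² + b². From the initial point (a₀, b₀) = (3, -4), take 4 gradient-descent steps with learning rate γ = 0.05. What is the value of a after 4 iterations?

∇φ = (2a, 2b)
(a₁, b₁) = (3, -4) − 0.05·(6, -8) = (2.7, -3.6)
(a₂, b₂) = (2.7, -3.6) − 0.05·(5.4, -7.2) = (2.43, -3.24)
(a₃, b₃) = (2.43, -3.24) − 0.05·(4.86, -6.48) = (2.187, -2.916)
(a₄, b₄) = (2.187, -2.916) − 0.05·(4.374, -5.832) = (1.9683, -2.6244)
a = 1.9683

1.9683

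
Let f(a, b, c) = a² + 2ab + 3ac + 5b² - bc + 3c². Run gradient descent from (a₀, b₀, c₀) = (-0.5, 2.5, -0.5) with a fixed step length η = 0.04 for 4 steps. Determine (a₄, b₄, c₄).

∇f = (2a + 2b + 3c, 2a + 10b - c, 3a - b + 6c)
(a₁, b₁, c₁) = (-0.5, 2.5, -0.5) − 0.04·(2.5, 24.5, -7) = (-0.6, 1.52, -0.22)
(a₂, b₂, c₂) = (-0.6, 1.52, -0.22) − 0.04·(1.18, 14.22, -4.64) = (-0.6472, 0.9512, -0.0344)
(a₃, b₃, c₃) = (-0.6472, 0.9512, -0.0344) − 0.04·(0.5048, 8.252, -3.0992) = (-0.667392, 0.62112, 0.089568)
(a₄, b₄, c₄) = (-0.667392, 0.62112, 0.089568) − 0.04·(0.17616, 4.786848, -2.085888) = (-0.6744384, 0.42964608, 0.17300352)

(-0.6744384, 0.42964608, 0.17300352)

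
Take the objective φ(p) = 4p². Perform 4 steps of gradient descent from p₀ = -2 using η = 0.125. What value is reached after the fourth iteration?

0

φ′(p) = 8p
p₁ = -2 − 0.125·(-16) = 0
p₂ = 0 − 0.125·0 = 0
p₃ = 0 − 0.125·0 = 0
p₄ = 0 − 0.125·0 = 0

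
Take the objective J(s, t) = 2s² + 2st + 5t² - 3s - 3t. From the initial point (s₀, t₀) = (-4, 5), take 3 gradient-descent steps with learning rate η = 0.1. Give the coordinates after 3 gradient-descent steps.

(-0.952, 0.656)

∇J = (4s + 2t - 3, 2s + 10t - 3)
(s₁, t₁) = (-4, 5) − 0.1·(-9, 39) = (-3.1, 1.1)
(s₂, t₂) = (-3.1, 1.1) − 0.1·(-13.2, 1.8) = (-1.78, 0.92)
(s₃, t₃) = (-1.78, 0.92) − 0.1·(-8.28, 2.64) = (-0.952, 0.656)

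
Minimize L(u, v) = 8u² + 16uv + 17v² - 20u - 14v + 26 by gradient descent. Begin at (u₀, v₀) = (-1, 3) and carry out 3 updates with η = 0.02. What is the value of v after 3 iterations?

0.957888

∇L = (16u + 16v - 20, 16u + 34v - 14)
(u₁, v₁) = (-1, 3) − 0.02·(12, 72) = (-1.24, 1.56)
(u₂, v₂) = (-1.24, 1.56) − 0.02·(-14.88, 19.2) = (-0.9424, 1.176)
(u₃, v₃) = (-0.9424, 1.176) − 0.02·(-16.2624, 10.9056) = (-0.617152, 0.957888)
v = 0.957888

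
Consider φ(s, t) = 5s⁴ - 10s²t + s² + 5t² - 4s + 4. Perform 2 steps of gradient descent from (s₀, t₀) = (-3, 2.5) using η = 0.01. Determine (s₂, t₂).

(1.45, 2.935)

∇φ = (20s³ - 20st + 2s - 4, -10s² + 10t)
Step 1: at (-3, 2.5), ∇φ = (-400, -65) → (-3, 2.5) − 0.01·(-400, -65) = (1, 3.15)
Step 2: at (1, 3.15), ∇φ = (-45, 21.5) → (1, 3.15) − 0.01·(-45, 21.5) = (1.45, 2.935)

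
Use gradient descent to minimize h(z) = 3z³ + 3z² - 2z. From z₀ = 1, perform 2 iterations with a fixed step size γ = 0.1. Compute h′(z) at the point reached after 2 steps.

h′(z) = 9z² + 6z - 2
z₁ = 1 − 0.1·13 = -0.3
z₂ = -0.3 − 0.1·(-2.99) = -0.001
h′(z) at (-0.001) = -2.005991

-2.005991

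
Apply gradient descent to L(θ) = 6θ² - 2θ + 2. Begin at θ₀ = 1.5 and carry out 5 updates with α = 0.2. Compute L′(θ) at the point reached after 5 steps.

-86.05184

L′(θ) = 12θ - 2
θ₁ = 1.5 − 0.2·16 = -1.7
θ₂ = -1.7 − 0.2·(-22.4) = 2.78
θ₃ = 2.78 − 0.2·31.36 = -3.492
θ₄ = -3.492 − 0.2·(-43.904) = 5.2888
θ₅ = 5.2888 − 0.2·61.4656 = -7.00432
L′(θ) at (-7.00432) = -86.05184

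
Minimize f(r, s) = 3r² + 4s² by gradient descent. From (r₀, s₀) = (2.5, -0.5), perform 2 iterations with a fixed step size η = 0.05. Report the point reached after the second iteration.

(1.225, -0.18)

∇f = (6r, 8s)
Step 1: at (2.5, -0.5), ∇f = (15, -4) → (2.5, -0.5) − 0.05·(15, -4) = (1.75, -0.3)
Step 2: at (1.75, -0.3), ∇f = (10.5, -2.4) → (1.75, -0.3) − 0.05·(10.5, -2.4) = (1.225, -0.18)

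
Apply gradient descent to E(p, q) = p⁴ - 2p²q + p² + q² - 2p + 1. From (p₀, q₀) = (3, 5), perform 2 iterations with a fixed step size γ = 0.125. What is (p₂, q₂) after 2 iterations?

∇E = (4p³ - 4pq + 2p - 2, -2p² + 2q)
(p₁, q₁) = (3, 5) − 0.125·(52, -8) = (-3.5, 6)
(p₂, q₂) = (-3.5, 6) − 0.125·(-96.5, -12.5) = (8.5625, 7.5625)

(8.5625, 7.5625)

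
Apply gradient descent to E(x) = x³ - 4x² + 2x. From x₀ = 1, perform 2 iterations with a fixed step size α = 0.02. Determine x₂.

1.122184

E′(x) = 3x² - 8x + 2
x₁ = 1 − 0.02·(-3) = 1.06
x₂ = 1.06 − 0.02·(-3.1092) = 1.122184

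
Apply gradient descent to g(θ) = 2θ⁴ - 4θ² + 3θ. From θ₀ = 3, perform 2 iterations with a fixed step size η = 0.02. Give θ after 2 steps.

g′(θ) = 8θ³ - 8θ + 3
θ₁ = 3 − 0.02·195 = -0.9
θ₂ = -0.9 − 0.02·4.368 = -0.98736

-0.98736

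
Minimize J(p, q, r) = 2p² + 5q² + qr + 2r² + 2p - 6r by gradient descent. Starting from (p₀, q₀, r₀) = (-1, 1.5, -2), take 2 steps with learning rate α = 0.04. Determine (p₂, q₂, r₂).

∇J = (4p + 2, 10q + r, q + 4r - 6)
Step 1: at (-1, 1.5, -2), ∇J = (-2, 13, -12.5) → (-1, 1.5, -2) − 0.04·(-2, 13, -12.5) = (-0.92, 0.98, -1.5)
Step 2: at (-0.92, 0.98, -1.5), ∇J = (-1.68, 8.3, -11.02) → (-0.92, 0.98, -1.5) − 0.04·(-1.68, 8.3, -11.02) = (-0.8528, 0.648, -1.0592)

(-0.8528, 0.648, -1.0592)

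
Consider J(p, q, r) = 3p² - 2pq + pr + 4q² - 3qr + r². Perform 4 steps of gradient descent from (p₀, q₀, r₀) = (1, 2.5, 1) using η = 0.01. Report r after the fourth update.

∇J = (6p - 2q + r, -2p + 8q - 3r, p - 3q + 2r)
Step 1: at (1, 2.5, 1), ∇J = (2, 15, -4.5) → (1, 2.5, 1) − 0.01·(2, 15, -4.5) = (0.98, 2.35, 1.045)
Step 2: at (0.98, 2.35, 1.045), ∇J = (2.225, 13.705, -3.98) → (0.98, 2.35, 1.045) − 0.01·(2.225, 13.705, -3.98) = (0.95775, 2.21295, 1.0848)
Step 3: at (0.95775, 2.21295, 1.0848), ∇J = (2.4054, 12.5337, -3.5115) → (0.95775, 2.21295, 1.0848) − 0.01·(2.4054, 12.5337, -3.5115) = (0.933696, 2.087613, 1.119915)
Step 4: at (0.933696, 2.087613, 1.119915), ∇J = (2.546865, 11.473767, -3.089313) → (0.933696, 2.087613, 1.119915) − 0.01·(2.546865, 11.473767, -3.089313) = (0.90822735, 1.97287533, 1.15080813)
r = 1.15080813

1.15080813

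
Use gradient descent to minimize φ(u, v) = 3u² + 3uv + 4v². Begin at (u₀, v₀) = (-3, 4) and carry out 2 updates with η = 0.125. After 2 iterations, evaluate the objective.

∇φ = (6u + 3v, 3u + 8v)
(u₁, v₁) = (-3, 4) − 0.125·(-6, 23) = (-2.25, 1.125)
(u₂, v₂) = (-2.25, 1.125) − 0.125·(-10.125, 2.25) = (-0.984375, 0.84375)
φ(-0.984375, 0.84375) = 3.262939453125

3.262939453125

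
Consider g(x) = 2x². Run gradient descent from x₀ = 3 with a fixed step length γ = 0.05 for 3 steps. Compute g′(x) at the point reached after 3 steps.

6.144

g′(x) = 4x
Step 1: g′(3) = 12; x₁ = 3 − 0.05·12 = 2.4
Step 2: g′(2.4) = 9.6; x₂ = 2.4 − 0.05·9.6 = 1.92
Step 3: g′(1.92) = 7.68; x₃ = 1.92 − 0.05·7.68 = 1.536
g′(x) at (1.536) = 6.144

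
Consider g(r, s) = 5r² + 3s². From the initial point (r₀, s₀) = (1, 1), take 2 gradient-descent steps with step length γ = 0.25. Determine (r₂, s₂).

∇g = (10r, 6s)
Step 1: at (1, 1), ∇g = (10, 6) → (1, 1) − 0.25·(10, 6) = (-1.5, -0.5)
Step 2: at (-1.5, -0.5), ∇g = (-15, -3) → (-1.5, -0.5) − 0.25·(-15, -3) = (2.25, 0.25)

(2.25, 0.25)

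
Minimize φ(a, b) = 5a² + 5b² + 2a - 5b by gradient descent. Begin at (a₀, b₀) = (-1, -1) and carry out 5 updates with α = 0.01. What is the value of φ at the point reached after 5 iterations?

3.588403459445

∇φ = (10a + 2, 10b - 5)
Step 1: at (-1, -1), ∇φ = (-8, -15) → (-1, -1) − 0.01·(-8, -15) = (-0.92, -0.85)
Step 2: at (-0.92, -0.85), ∇φ = (-7.2, -13.5) → (-0.92, -0.85) − 0.01·(-7.2, -13.5) = (-0.848, -0.715)
Step 3: at (-0.848, -0.715), ∇φ = (-6.48, -12.15) → (-0.848, -0.715) − 0.01·(-6.48, -12.15) = (-0.7832, -0.5935)
Step 4: at (-0.7832, -0.5935), ∇φ = (-5.832, -10.935) → (-0.7832, -0.5935) − 0.01·(-5.832, -10.935) = (-0.72488, -0.48415)
Step 5: at (-0.72488, -0.48415), ∇φ = (-5.2488, -9.8415) → (-0.72488, -0.48415) − 0.01·(-5.2488, -9.8415) = (-0.672392, -0.385735)
φ(-0.672392, -0.385735) = 3.588403459445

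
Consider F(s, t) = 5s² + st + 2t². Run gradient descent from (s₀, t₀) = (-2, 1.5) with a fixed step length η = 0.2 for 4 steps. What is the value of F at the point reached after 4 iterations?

∇F = (10s + t, s + 4t)
(s₁, t₁) = (-2, 1.5) − 0.2·(-18.5, 4) = (1.7, 0.7)
(s₂, t₂) = (1.7, 0.7) − 0.2·(17.7, 4.5) = (-1.84, -0.2)
(s₃, t₃) = (-1.84, -0.2) − 0.2·(-18.6, -2.64) = (1.88, 0.328)
(s₄, t₄) = (1.88, 0.328) − 0.2·(19.128, 3.192) = (-1.9456, -0.3104)
F(-1.9456, -0.3104) = 19.72340736

19.72340736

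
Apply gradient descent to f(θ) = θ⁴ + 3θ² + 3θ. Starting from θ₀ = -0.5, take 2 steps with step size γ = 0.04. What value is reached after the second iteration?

f′(θ) = 4θ³ + 6θ + 3
θ₁ = -0.5 − 0.04·(-0.5) = -0.48
θ₂ = -0.48 − 0.04·(-0.322368) = -0.46710528

-0.46710528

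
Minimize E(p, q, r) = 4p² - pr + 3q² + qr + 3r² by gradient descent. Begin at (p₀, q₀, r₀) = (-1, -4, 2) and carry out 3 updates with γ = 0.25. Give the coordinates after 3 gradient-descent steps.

(1.59375, 0.3125, -0.28125)

∇E = (8p - r, 6q + r, -p + q + 6r)
Step 1: at (-1, -4, 2), ∇E = (-10, -22, 9) → (-1, -4, 2) − 0.25·(-10, -22, 9) = (1.5, 1.5, -0.25)
Step 2: at (1.5, 1.5, -0.25), ∇E = (12.25, 8.75, -1.5) → (1.5, 1.5, -0.25) − 0.25·(12.25, 8.75, -1.5) = (-1.5625, -0.6875, 0.125)
Step 3: at (-1.5625, -0.6875, 0.125), ∇E = (-12.625, -4, 1.625) → (-1.5625, -0.6875, 0.125) − 0.25·(-12.625, -4, 1.625) = (1.59375, 0.3125, -0.28125)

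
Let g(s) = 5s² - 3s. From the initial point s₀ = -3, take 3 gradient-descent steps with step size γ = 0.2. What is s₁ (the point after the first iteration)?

3.6

g′(s) = 10s - 3
Step 1: g′(-3) = -33; s₁ = -3 − 0.2·(-33) = 3.6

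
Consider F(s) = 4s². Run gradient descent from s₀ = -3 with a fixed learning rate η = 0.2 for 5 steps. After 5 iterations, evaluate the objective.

0.2176782336

F′(s) = 8s
s₁ = -3 − 0.2·(-24) = 1.8
s₂ = 1.8 − 0.2·14.4 = -1.08
s₃ = -1.08 − 0.2·(-8.64) = 0.648
s₄ = 0.648 − 0.2·5.184 = -0.3888
s₅ = -0.3888 − 0.2·(-3.1104) = 0.23328
F(0.23328) = 0.2176782336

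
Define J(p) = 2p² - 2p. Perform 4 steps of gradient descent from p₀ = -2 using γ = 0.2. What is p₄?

0.496

J′(p) = 4p - 2
p₁ = -2 − 0.2·(-10) = 0
p₂ = 0 − 0.2·(-2) = 0.4
p₃ = 0.4 − 0.2·(-0.4) = 0.48
p₄ = 0.48 − 0.2·(-0.08) = 0.496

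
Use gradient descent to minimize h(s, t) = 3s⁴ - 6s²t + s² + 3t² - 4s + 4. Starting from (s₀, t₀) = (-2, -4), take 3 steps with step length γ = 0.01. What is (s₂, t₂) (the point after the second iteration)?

∇h = (12s³ - 12st + 2s - 4, -6s² + 6t)
(s₁, t₁) = (-2, -4) − 0.01·(-200, -48) = (0, -3.52)
(s₂, t₂) = (0, -3.52) − 0.01·(-4, -21.12) = (0.04, -3.3088)

(0.04, -3.3088)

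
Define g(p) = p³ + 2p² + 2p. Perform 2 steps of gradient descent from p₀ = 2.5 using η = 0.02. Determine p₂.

1.4810065

g′(p) = 3p² + 4p + 2
Step 1: g′(2.5) = 30.75; p₁ = 2.5 − 0.02·30.75 = 1.885
Step 2: g′(1.885) = 20.199675; p₂ = 1.885 − 0.02·20.199675 = 1.4810065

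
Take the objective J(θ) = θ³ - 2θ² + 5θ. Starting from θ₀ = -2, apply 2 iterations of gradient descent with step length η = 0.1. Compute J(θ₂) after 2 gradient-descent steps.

-2530.138671875

J′(θ) = 3θ² - 4θ + 5
Step 1: J′(-2) = 25; θ₁ = -2 − 0.1·25 = -4.5
Step 2: J′(-4.5) = 83.75; θ₂ = -4.5 − 0.1·83.75 = -12.875
J(-12.875) = -2530.138671875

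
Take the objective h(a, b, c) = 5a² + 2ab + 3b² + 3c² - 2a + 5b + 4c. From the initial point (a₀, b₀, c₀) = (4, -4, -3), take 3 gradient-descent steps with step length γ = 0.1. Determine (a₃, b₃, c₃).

(0.572, -1.4, -0.816)

∇h = (10a + 2b - 2, 2a + 6b + 5, 6c + 4)
Step 1: at (4, -4, -3), ∇h = (30, -11, -14) → (4, -4, -3) − 0.1·(30, -11, -14) = (1, -2.9, -1.6)
Step 2: at (1, -2.9, -1.6), ∇h = (2.2, -10.4, -5.6) → (1, -2.9, -1.6) − 0.1·(2.2, -10.4, -5.6) = (0.78, -1.86, -1.04)
Step 3: at (0.78, -1.86, -1.04), ∇h = (2.08, -4.6, -2.24) → (0.78, -1.86, -1.04) − 0.1·(2.08, -4.6, -2.24) = (0.572, -1.4, -0.816)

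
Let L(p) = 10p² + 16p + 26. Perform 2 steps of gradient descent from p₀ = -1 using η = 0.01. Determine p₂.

-0.928

L′(p) = 20p + 16
Step 1: L′(-1) = -4; p₁ = -1 − 0.01·(-4) = -0.96
Step 2: L′(-0.96) = -3.2; p₂ = -0.96 − 0.01·(-3.2) = -0.928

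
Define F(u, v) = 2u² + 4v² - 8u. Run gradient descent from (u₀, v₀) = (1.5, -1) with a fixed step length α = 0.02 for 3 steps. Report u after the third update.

1.610656

∇F = (4u - 8, 8v)
(u₁, v₁) = (1.5, -1) − 0.02·(-2, -8) = (1.54, -0.84)
(u₂, v₂) = (1.54, -0.84) − 0.02·(-1.84, -6.72) = (1.5768, -0.7056)
(u₃, v₃) = (1.5768, -0.7056) − 0.02·(-1.6928, -5.6448) = (1.610656, -0.592704)
u = 1.610656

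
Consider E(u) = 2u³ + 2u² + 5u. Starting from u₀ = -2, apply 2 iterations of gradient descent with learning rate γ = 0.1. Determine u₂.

-13.046

E′(u) = 6u² + 4u + 5
Step 1: E′(-2) = 21; u₁ = -2 − 0.1·21 = -4.1
Step 2: E′(-4.1) = 89.46; u₂ = -4.1 − 0.1·89.46 = -13.046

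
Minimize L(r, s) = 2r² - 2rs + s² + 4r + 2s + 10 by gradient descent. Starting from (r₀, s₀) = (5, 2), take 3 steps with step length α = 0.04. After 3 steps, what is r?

∇L = (4r - 2s + 4, -2r + 2s + 2)
(r₁, s₁) = (5, 2) − 0.04·(20, -4) = (4.2, 2.16)
(r₂, s₂) = (4.2, 2.16) − 0.04·(16.48, -2.08) = (3.5408, 2.2432)
(r₃, s₃) = (3.5408, 2.2432) − 0.04·(13.6768, -0.5952) = (2.993728, 2.267008)
r = 2.993728

2.993728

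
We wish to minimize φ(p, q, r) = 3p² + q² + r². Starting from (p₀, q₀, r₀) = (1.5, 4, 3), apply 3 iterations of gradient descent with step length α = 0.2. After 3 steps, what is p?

∇φ = (6p, 2q, 2r)
(p₁, q₁, r₁) = (1.5, 4, 3) − 0.2·(9, 8, 6) = (-0.3, 2.4, 1.8)
(p₂, q₂, r₂) = (-0.3, 2.4, 1.8) − 0.2·(-1.8, 4.8, 3.6) = (0.06, 1.44, 1.08)
(p₃, q₃, r₃) = (0.06, 1.44, 1.08) − 0.2·(0.36, 2.88, 2.16) = (-0.012, 0.864, 0.648)
p = -0.012

-0.012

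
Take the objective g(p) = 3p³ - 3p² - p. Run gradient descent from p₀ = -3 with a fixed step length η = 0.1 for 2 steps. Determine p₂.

-167.836

g′(p) = 9p² - 6p - 1
Step 1: g′(-3) = 98; p₁ = -3 − 0.1·98 = -12.8
Step 2: g′(-12.8) = 1550.36; p₂ = -12.8 − 0.1·1550.36 = -167.836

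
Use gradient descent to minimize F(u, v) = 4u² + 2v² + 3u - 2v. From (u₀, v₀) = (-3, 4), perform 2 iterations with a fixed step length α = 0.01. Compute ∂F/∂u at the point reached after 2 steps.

-17.7744

∇F = (8u + 3, 4v - 2)
Step 1: at (-3, 4), ∇F = (-21, 14) → (-3, 4) − 0.01·(-21, 14) = (-2.79, 3.86)
Step 2: at (-2.79, 3.86), ∇F = (-19.32, 13.44) → (-2.79, 3.86) − 0.01·(-19.32, 13.44) = (-2.5968, 3.7256)
∂F/∂u at (-2.5968, 3.7256) = -17.7744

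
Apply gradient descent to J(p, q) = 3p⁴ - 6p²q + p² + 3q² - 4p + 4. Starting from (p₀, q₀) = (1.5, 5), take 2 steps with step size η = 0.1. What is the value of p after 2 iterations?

-305.24265

∇J = (12p³ - 12pq + 2p - 4, -6p² + 6q)
(p₁, q₁) = (1.5, 5) − 0.1·(-50.5, 16.5) = (6.55, 3.35)
(p₂, q₂) = (6.55, 3.35) − 0.1·(3117.9265, -237.315) = (-305.24265, 27.0815)
p = -305.24265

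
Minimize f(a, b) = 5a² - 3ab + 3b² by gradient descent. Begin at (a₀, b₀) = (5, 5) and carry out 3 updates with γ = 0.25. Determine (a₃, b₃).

(-12.421875, 6.640625)

∇f = (10a - 3b, -3a + 6b)
Step 1: at (5, 5), ∇f = (35, 15) → (5, 5) − 0.25·(35, 15) = (-3.75, 1.25)
Step 2: at (-3.75, 1.25), ∇f = (-41.25, 18.75) → (-3.75, 1.25) − 0.25·(-41.25, 18.75) = (6.5625, -3.4375)
Step 3: at (6.5625, -3.4375), ∇f = (75.9375, -40.3125) → (6.5625, -3.4375) − 0.25·(75.9375, -40.3125) = (-12.421875, 6.640625)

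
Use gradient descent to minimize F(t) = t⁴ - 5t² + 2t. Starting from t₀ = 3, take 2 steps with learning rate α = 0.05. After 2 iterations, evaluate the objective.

F′(t) = 4t³ - 10t + 2
Step 1: F′(3) = 80; t₁ = 3 − 0.05·80 = -1
Step 2: F′(-1) = 8; t₂ = -1 − 0.05·8 = -1.4
F(-1.4) = -8.7584

-8.7584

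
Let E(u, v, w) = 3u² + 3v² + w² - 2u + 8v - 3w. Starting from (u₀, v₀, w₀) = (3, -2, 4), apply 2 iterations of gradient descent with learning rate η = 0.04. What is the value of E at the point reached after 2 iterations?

4.12288256

∇E = (6u - 2, 6v + 8, 2w - 3)
Step 1: at (3, -2, 4), ∇E = (16, -4, 5) → (3, -2, 4) − 0.04·(16, -4, 5) = (2.36, -1.84, 3.8)
Step 2: at (2.36, -1.84, 3.8), ∇E = (12.16, -3.04, 4.6) → (2.36, -1.84, 3.8) − 0.04·(12.16, -3.04, 4.6) = (1.8736, -1.7184, 3.616)
E(1.8736, -1.7184, 3.616) = 4.12288256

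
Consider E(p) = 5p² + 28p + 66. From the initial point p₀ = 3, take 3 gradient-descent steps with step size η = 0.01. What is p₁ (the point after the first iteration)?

2.42

E′(p) = 10p + 28
Step 1: E′(3) = 58; p₁ = 3 − 0.01·58 = 2.42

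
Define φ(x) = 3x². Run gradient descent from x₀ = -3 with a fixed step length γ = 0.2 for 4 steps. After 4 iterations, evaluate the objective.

0.00006912

φ′(x) = 6x
Step 1: φ′(-3) = -18; x₁ = -3 − 0.2·(-18) = 0.6
Step 2: φ′(0.6) = 3.6; x₂ = 0.6 − 0.2·3.6 = -0.12
Step 3: φ′(-0.12) = -0.72; x₃ = -0.12 − 0.2·(-0.72) = 0.024
Step 4: φ′(0.024) = 0.144; x₄ = 0.024 − 0.2·0.144 = -0.0048
φ(-0.0048) = 0.00006912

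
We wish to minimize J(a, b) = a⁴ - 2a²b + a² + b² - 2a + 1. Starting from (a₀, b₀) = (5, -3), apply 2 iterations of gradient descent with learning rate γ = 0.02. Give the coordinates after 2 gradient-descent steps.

(15.47170048, -0.186816)

∇J = (4a³ - 4ab + 2a - 2, -2a² + 2b)
Step 1: at (5, -3), ∇J = (568, -56) → (5, -3) − 0.02·(568, -56) = (-6.36, -1.88)
Step 2: at (-6.36, -1.88), ∇J = (-1091.585024, -84.6592) → (-6.36, -1.88) − 0.02·(-1091.585024, -84.6592) = (15.47170048, -0.186816)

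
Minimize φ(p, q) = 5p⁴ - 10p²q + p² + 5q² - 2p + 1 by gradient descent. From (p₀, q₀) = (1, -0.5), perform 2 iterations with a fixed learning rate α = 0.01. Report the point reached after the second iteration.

(0.5884, -0.266)

∇φ = (20p³ - 20pq + 2p - 2, -10p² + 10q)
Step 1: at (1, -0.5), ∇φ = (30, -15) → (1, -0.5) − 0.01·(30, -15) = (0.7, -0.35)
Step 2: at (0.7, -0.35), ∇φ = (11.16, -8.4) → (0.7, -0.35) − 0.01·(11.16, -8.4) = (0.5884, -0.266)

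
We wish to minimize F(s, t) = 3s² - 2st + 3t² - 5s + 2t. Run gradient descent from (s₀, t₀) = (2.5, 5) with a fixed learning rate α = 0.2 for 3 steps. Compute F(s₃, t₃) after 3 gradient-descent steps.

-1.027952

∇F = (6s - 2t - 5, -2s + 6t + 2)
Step 1: at (2.5, 5), ∇F = (0, 27) → (2.5, 5) − 0.2·(0, 27) = (2.5, -0.4)
Step 2: at (2.5, -0.4), ∇F = (10.8, -5.4) → (2.5, -0.4) − 0.2·(10.8, -5.4) = (0.34, 0.68)
Step 3: at (0.34, 0.68), ∇F = (-4.32, 5.4) → (0.34, 0.68) − 0.2·(-4.32, 5.4) = (1.204, -0.4)
F(1.204, -0.4) = -1.027952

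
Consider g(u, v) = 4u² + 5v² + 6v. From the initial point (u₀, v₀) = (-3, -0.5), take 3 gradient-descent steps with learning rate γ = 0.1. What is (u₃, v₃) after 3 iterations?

∇g = (8u, 10v + 6)
Step 1: at (-3, -0.5), ∇g = (-24, 1) → (-3, -0.5) − 0.1·(-24, 1) = (-0.6, -0.6)
Step 2: at (-0.6, -0.6), ∇g = (-4.8, 0) → (-0.6, -0.6) − 0.1·(-4.8, 0) = (-0.12, -0.6)
Step 3: at (-0.12, -0.6), ∇g = (-0.96, 0) → (-0.12, -0.6) − 0.1·(-0.96, 0) = (-0.024, -0.6)

(-0.024, -0.6)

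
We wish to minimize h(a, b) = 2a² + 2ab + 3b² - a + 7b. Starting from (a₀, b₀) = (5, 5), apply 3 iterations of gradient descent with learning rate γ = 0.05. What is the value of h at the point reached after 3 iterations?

∇h = (4a + 2b - 1, 2a + 6b + 7)
(a₁, b₁) = (5, 5) − 0.05·(29, 47) = (3.55, 2.65)
(a₂, b₂) = (3.55, 2.65) − 0.05·(18.5, 30) = (2.625, 1.15)
(a₃, b₃) = (2.625, 1.15) − 0.05·(11.8, 19.15) = (2.035, 0.1925)
h(2.035, 0.1925) = 8.48959375

8.48959375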